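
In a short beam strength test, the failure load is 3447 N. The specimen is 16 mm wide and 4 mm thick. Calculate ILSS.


ILSS = 3F/(4bh) = 3*3447/(4*16*4) = 40.39 MPa

40.39 MPa


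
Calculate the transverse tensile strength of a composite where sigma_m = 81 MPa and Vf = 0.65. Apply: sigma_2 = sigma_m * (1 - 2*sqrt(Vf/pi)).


factor = 1 - 2*sqrt(0.65/pi) = 0.0903
sigma_2 = 81 * 0.0903 = 7.31 MPa

7.31 MPa


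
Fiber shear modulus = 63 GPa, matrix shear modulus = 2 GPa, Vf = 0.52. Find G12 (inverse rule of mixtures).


1/G12 = Vf/Gf + (1-Vf)/Gm = 0.52/63 + 0.48/2
G12 = 4.03 GPa

4.03 GPa


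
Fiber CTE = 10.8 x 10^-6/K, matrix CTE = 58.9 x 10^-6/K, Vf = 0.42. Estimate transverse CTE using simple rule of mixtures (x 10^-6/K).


alpha_2 = alpha_f*Vf + alpha_m*(1-Vf) = 10.8*0.42 + 58.9*0.58 = 38.7 x 10^-6/K

38.7 x 10^-6/K


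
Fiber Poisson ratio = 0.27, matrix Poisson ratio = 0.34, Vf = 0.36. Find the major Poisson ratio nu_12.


nu_12 = nu_f*Vf + nu_m*(1-Vf) = 0.27*0.36 + 0.34*0.64 = 0.3148

0.3148


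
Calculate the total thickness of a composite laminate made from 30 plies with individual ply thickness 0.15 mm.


h = n * t_ply = 30 * 0.15 = 4.5 mm

4.5 mm


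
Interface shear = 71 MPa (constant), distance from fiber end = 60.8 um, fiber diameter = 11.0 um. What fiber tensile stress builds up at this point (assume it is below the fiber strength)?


Force balance: sigma_f * (pi*d^2/4) = tau * (pi*d) * x  ->  sigma_f = 4 * tau * x / d
sigma_f = 4 * 71 * 60.8 / 11.0 = 1569.7 MPa

1569.7 MPa


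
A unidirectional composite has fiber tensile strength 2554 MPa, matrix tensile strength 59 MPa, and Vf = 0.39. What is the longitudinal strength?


sigma_1 = sigma_f*Vf + sigma_m*(1-Vf) = 2554*0.39 + 59*0.61 = 1032.1 MPa

1032.1 MPa


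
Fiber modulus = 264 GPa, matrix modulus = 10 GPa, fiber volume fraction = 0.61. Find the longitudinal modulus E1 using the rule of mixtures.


E1 = Ef*Vf + Em*(1-Vf) = 264*0.61 + 10*0.39 = 164.94 GPa

164.94 GPa


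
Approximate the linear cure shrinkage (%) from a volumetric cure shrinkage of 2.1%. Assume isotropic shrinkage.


Linear shrinkage ≈ vol_shrink/3 = 2.1/3 = 0.7%

0.7%


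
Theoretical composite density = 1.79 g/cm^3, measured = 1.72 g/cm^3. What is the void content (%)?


Void% = (rho_theo - rho_actual)/rho_theo * 100 = (1.79 - 1.72)/1.79 * 100 = 3.91%

3.91%


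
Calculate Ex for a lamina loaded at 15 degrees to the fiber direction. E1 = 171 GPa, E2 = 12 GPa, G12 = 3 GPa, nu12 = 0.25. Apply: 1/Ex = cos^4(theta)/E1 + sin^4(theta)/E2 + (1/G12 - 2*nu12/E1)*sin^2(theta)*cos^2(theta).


cos^4(15) = 0.870513, sin^4(15) = 0.004487, sin^2(15)*cos^2(15) = 0.0625
1/G12 - 2*nu12/E1 = 1/3 - 2*0.25/171 = 0.330409 GPa^-1
1/Ex = 0.870513/171 + 0.004487/12 + 0.330409*0.0625 = 0.0261152 GPa^-1
Ex = 38.29 GPa

38.29 GPa


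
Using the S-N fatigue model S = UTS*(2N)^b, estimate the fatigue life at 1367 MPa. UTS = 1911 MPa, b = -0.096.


N = 0.5 * (S/UTS)^(1/b) = 0.5 * (1367/1911)^(1/-0.096) = 16.3875 cycles

16.3875 cycles


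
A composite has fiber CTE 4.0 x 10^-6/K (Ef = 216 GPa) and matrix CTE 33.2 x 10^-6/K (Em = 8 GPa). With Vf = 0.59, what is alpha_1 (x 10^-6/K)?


E1 = Ef*Vf + Em*(1-Vf) = 130.72
alpha_1 = (alpha_f*Ef*Vf + alpha_m*Em*(1-Vf))/E1 = 4.73 x 10^-6/K

4.73 x 10^-6/K


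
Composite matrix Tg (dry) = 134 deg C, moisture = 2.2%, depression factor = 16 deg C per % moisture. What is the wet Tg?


Tg_wet = Tg_dry - k*moisture = 134 - 16*2.2 = 98.8 deg C

98.8 deg C


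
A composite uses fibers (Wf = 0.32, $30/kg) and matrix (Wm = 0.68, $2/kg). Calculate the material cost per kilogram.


Cost = cost_f*Wf + cost_m*Wm = 30*0.32 + 2*0.68 = $10.96/kg

$10.96/kg


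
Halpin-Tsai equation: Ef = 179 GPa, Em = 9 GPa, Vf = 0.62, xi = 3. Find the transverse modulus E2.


eta = (Ef/Em - 1)/(Ef/Em + xi) = (19.8889 - 1)/(19.8889 + 3) = 0.8252
E2 = Em*(1+xi*eta*Vf)/(1-eta*Vf) = 46.72 GPa

46.72 GPa


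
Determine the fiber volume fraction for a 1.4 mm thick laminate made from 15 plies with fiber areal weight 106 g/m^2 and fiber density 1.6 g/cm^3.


Vf = n * FAW / (rho_f * h * 1000) = 15 * 106 / (1.6 * 1.4 * 1000) = 0.7098

0.7098


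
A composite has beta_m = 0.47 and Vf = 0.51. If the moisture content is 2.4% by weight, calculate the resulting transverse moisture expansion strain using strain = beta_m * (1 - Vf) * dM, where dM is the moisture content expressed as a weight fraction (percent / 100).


dM = 2.4/100 = 0.024
strain = beta_m * (1-Vf) * dM = 0.47 * 0.49 * 0.024 = 0.0055272

0.0055272


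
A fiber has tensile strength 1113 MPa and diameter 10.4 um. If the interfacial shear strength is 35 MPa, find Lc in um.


Lc = sigma_f * d / (2 * tau_i) = 1113 * 10.4 / (2 * 35) = 165.4 um

165.4 um


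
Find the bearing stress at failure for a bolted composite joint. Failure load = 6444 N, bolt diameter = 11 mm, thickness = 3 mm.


sigma_br = F/(d*h) = 6444/(11*3) = 195.3 MPa

195.3 MPa


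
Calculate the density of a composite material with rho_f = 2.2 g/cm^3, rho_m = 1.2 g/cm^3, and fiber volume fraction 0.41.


rho_c = rho_f*Vf + rho_m*(1-Vf) = 2.2*0.41 + 1.2*0.59 = 1.61 g/cm^3

1.61 g/cm^3


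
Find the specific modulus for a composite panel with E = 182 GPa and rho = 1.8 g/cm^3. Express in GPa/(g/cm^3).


Specific stiffness = E/rho = 182/1.8 = 101.1 GPa/(g/cm^3)

101.1 GPa/(g/cm^3)


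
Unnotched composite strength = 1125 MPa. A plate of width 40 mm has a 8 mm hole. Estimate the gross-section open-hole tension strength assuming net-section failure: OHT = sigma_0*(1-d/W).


OHT = sigma_0*(1-d/W) = 1125*(1-8/40) = 900.0 MPa

900.0 MPa


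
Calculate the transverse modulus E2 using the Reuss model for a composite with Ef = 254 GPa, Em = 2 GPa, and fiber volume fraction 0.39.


1/E2 = Vf/Ef + (1-Vf)/Em = 0.39/254 + 0.61/2
E2 = 3.26 GPa

3.26 GPa


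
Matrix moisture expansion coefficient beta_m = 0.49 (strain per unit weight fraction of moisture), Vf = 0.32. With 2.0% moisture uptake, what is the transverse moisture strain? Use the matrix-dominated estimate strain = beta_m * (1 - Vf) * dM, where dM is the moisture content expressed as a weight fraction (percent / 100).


dM = 2.0/100 = 0.02
strain = beta_m * (1-Vf) * dM = 0.49 * 0.68 * 0.02 = 0.006664

0.006664


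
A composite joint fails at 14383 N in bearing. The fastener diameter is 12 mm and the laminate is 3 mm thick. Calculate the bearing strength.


sigma_br = F/(d*h) = 14383/(12*3) = 399.5 MPa

399.5 MPa


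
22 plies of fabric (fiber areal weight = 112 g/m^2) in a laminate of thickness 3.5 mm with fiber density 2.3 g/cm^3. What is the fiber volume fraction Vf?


Vf = n * FAW / (rho_f * h * 1000) = 22 * 112 / (2.3 * 3.5 * 1000) = 0.3061

0.3061


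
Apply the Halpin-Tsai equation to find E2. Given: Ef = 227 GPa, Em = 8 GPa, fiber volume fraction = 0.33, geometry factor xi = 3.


eta = (Ef/Em - 1)/(Ef/Em + xi) = (28.375 - 1)/(28.375 + 3) = 0.8725
E2 = Em*(1+xi*eta*Vf)/(1-eta*Vf) = 20.94 GPa

20.94 GPa


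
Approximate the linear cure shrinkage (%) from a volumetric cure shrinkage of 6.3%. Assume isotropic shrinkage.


Linear shrinkage ≈ vol_shrink/3 = 6.3/3 = 2.1%

2.1%


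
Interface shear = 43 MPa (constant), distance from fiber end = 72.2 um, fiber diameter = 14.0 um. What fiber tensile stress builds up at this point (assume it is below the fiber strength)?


Force balance: sigma_f * (pi*d^2/4) = tau * (pi*d) * x  ->  sigma_f = 4 * tau * x / d
sigma_f = 4 * 43 * 72.2 / 14.0 = 887.0 MPa

887.0 MPa


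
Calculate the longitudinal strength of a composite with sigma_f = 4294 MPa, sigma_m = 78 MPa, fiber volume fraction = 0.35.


sigma_1 = sigma_f*Vf + sigma_m*(1-Vf) = 4294*0.35 + 78*0.65 = 1553.6 MPa

1553.6 MPa


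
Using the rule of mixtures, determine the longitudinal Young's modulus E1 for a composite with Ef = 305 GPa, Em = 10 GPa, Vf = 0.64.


E1 = Ef*Vf + Em*(1-Vf) = 305*0.64 + 10*0.36 = 198.8 GPa

198.8 GPa


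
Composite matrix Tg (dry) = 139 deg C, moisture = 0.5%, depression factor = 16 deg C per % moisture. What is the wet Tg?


Tg_wet = Tg_dry - k*moisture = 139 - 16*0.5 = 131.0 deg C

131.0 deg C


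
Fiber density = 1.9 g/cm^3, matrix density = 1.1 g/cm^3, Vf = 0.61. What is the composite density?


rho_c = rho_f*Vf + rho_m*(1-Vf) = 1.9*0.61 + 1.1*0.39 = 1.588 g/cm^3

1.588 g/cm^3


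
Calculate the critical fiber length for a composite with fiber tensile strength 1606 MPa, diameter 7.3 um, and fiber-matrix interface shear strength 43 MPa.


Lc = sigma_f * d / (2 * tau_i) = 1606 * 7.3 / (2 * 43) = 136.3 um

136.3 um


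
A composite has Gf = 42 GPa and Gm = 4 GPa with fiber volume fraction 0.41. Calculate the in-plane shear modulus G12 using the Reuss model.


1/G12 = Vf/Gf + (1-Vf)/Gm = 0.41/42 + 0.59/4
G12 = 6.36 GPa

6.36 GPa


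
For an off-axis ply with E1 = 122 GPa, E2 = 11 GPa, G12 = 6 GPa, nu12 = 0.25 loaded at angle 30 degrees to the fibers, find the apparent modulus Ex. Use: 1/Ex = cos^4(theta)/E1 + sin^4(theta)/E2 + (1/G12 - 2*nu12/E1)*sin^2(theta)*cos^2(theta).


cos^4(30) = 0.5625, sin^4(30) = 0.0625, sin^2(30)*cos^2(30) = 0.1875
1/G12 - 2*nu12/E1 = 1/6 - 2*0.25/122 = 0.162568 GPa^-1
1/Ex = 0.5625/122 + 0.0625/11 + 0.162568*0.1875 = 0.040774 GPa^-1
Ex = 24.53 GPa

24.53 GPa


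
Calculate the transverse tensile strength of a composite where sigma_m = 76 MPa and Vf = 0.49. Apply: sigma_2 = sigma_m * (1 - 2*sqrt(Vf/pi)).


factor = 1 - 2*sqrt(0.49/pi) = 0.2101
sigma_2 = 76 * 0.2101 = 15.97 MPa

15.97 MPa


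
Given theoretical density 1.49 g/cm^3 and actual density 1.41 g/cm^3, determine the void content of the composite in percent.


Void% = (rho_theo - rho_actual)/rho_theo * 100 = (1.49 - 1.41)/1.49 * 100 = 5.37%

5.37%


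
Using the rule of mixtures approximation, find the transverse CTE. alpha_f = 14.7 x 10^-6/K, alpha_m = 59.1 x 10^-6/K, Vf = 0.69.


alpha_2 = alpha_f*Vf + alpha_m*(1-Vf) = 14.7*0.69 + 59.1*0.31 = 28.5 x 10^-6/K

28.5 x 10^-6/K


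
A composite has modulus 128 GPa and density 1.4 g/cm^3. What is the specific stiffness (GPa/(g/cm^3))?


Specific stiffness = E/rho = 128/1.4 = 91.4 GPa/(g/cm^3)

91.4 GPa/(g/cm^3)


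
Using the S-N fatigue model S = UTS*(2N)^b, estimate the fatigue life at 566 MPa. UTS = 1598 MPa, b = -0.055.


N = 0.5 * (S/UTS)^(1/b) = 0.5 * (566/1598)^(1/-0.055) = 7.8454e+07 cycles

7.8454e+07 cycles


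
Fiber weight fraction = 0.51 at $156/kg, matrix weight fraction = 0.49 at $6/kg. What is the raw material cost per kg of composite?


Cost = cost_f*Wf + cost_m*Wm = 156*0.51 + 6*0.49 = $82.5/kg

$82.5/kg


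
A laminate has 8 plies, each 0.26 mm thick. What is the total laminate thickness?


h = n * t_ply = 8 * 0.26 = 2.08 mm

2.08 mm


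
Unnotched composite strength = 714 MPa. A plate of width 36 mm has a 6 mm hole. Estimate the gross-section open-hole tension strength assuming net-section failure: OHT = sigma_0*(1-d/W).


OHT = sigma_0*(1-d/W) = 714*(1-6/36) = 595.0 MPa

595.0 MPa


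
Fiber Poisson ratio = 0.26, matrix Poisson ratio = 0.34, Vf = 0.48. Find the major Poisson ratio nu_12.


nu_12 = nu_f*Vf + nu_m*(1-Vf) = 0.26*0.48 + 0.34*0.52 = 0.3016

0.3016


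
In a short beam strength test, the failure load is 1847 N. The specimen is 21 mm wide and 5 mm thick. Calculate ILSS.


ILSS = 3F/(4bh) = 3*1847/(4*21*5) = 13.19 MPa

13.19 MPa


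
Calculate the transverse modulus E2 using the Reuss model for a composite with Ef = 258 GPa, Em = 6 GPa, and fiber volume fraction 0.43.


1/E2 = Vf/Ef + (1-Vf)/Em = 0.43/258 + 0.57/6
E2 = 10.34 GPa

10.34 GPa


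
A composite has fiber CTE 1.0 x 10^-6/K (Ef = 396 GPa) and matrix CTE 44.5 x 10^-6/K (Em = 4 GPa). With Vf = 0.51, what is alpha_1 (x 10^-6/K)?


E1 = Ef*Vf + Em*(1-Vf) = 203.92
alpha_1 = (alpha_f*Ef*Vf + alpha_m*Em*(1-Vf))/E1 = 1.42 x 10^-6/K

1.42 x 10^-6/K


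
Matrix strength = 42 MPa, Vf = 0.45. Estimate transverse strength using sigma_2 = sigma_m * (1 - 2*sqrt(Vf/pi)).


factor = 1 - 2*sqrt(0.45/pi) = 0.2431
sigma_2 = 42 * 0.2431 = 10.21 MPa

10.21 MPa


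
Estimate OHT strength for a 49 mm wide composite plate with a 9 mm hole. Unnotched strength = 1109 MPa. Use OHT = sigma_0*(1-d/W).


OHT = sigma_0*(1-d/W) = 1109*(1-9/49) = 905.3 MPa

905.3 MPa


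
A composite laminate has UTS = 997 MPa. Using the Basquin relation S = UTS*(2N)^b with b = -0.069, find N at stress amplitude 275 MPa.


N = 0.5 * (S/UTS)^(1/b) = 0.5 * (275/997)^(1/-0.069) = 6.3925e+07 cycles

6.3925e+07 cycles


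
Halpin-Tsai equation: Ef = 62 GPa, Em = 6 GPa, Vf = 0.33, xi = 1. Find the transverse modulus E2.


eta = (Ef/Em - 1)/(Ef/Em + xi) = (10.3333 - 1)/(10.3333 + 1) = 0.8235
E2 = Em*(1+xi*eta*Vf)/(1-eta*Vf) = 10.48 GPa

10.48 GPa


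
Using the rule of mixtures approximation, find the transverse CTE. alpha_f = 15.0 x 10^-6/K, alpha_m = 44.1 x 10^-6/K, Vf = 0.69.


alpha_2 = alpha_f*Vf + alpha_m*(1-Vf) = 15.0*0.69 + 44.1*0.31 = 24.0 x 10^-6/K

24.0 x 10^-6/K


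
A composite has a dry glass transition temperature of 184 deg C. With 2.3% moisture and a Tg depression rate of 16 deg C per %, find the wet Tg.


Tg_wet = Tg_dry - k*moisture = 184 - 16*2.3 = 147.2 deg C

147.2 deg C


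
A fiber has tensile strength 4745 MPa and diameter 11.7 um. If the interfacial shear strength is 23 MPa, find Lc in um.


Lc = sigma_f * d / (2 * tau_i) = 4745 * 11.7 / (2 * 23) = 1206.9 um

1206.9 um


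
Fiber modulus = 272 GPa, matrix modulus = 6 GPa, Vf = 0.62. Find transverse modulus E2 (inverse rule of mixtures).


1/E2 = Vf/Ef + (1-Vf)/Em = 0.62/272 + 0.38/6
E2 = 15.24 GPa

15.24 GPa


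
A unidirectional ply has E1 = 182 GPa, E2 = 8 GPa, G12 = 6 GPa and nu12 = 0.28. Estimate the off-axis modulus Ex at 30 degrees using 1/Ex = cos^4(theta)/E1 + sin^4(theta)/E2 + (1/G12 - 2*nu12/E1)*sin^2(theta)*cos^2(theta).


cos^4(30) = 0.5625, sin^4(30) = 0.0625, sin^2(30)*cos^2(30) = 0.1875
1/G12 - 2*nu12/E1 = 1/6 - 2*0.28/182 = 0.16359 GPa^-1
1/Ex = 0.5625/182 + 0.0625/8 + 0.16359*0.1875 = 0.0415762 GPa^-1
Ex = 24.05 GPa

24.05 GPa


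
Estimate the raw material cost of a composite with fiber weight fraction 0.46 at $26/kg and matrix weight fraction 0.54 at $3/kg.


Cost = cost_f*Wf + cost_m*Wm = 26*0.46 + 3*0.54 = $13.58/kg

$13.58/kg


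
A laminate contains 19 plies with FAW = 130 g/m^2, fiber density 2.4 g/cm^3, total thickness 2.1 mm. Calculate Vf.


Vf = n * FAW / (rho_f * h * 1000) = 19 * 130 / (2.4 * 2.1 * 1000) = 0.4901

0.4901


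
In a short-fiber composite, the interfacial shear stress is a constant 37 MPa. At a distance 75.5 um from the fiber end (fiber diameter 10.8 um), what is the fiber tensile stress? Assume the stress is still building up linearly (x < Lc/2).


Force balance: sigma_f * (pi*d^2/4) = tau * (pi*d) * x  ->  sigma_f = 4 * tau * x / d
sigma_f = 4 * 37 * 75.5 / 10.8 = 1034.6 MPa

1034.6 MPa


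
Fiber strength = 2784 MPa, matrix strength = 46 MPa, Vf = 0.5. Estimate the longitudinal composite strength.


sigma_1 = sigma_f*Vf + sigma_m*(1-Vf) = 2784*0.5 + 46*0.5 = 1415.0 MPa

1415.0 MPa


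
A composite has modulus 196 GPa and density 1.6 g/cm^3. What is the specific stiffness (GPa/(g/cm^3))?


Specific stiffness = E/rho = 196/1.6 = 122.5 GPa/(g/cm^3)

122.5 GPa/(g/cm^3)


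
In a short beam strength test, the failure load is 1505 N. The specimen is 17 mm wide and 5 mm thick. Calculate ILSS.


ILSS = 3F/(4bh) = 3*1505/(4*17*5) = 13.28 MPa

13.28 MPa


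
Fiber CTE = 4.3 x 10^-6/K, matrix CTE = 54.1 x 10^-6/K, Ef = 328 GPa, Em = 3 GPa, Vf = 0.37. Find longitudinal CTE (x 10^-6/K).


E1 = Ef*Vf + Em*(1-Vf) = 123.25
alpha_1 = (alpha_f*Ef*Vf + alpha_m*Em*(1-Vf))/E1 = 5.06 x 10^-6/K

5.06 x 10^-6/K


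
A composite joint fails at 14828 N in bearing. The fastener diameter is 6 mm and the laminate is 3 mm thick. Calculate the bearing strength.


sigma_br = F/(d*h) = 14828/(6*3) = 823.8 MPa

823.8 MPa


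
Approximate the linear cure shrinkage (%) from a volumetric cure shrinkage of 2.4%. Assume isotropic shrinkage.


Linear shrinkage ≈ vol_shrink/3 = 2.4/3 = 0.8%

0.8%


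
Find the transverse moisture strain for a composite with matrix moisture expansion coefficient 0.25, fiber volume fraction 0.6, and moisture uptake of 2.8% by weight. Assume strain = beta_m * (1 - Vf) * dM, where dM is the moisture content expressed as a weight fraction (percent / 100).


dM = 2.8/100 = 0.028
strain = beta_m * (1-Vf) * dM = 0.25 * 0.4 * 0.028 = 0.0028

0.0028


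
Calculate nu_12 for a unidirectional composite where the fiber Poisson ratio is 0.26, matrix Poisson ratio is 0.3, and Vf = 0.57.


nu_12 = nu_f*Vf + nu_m*(1-Vf) = 0.26*0.57 + 0.3*0.43 = 0.2772

0.2772


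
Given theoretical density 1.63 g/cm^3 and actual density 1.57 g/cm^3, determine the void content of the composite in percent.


Void% = (rho_theo - rho_actual)/rho_theo * 100 = (1.63 - 1.57)/1.63 * 100 = 3.68%

3.68%


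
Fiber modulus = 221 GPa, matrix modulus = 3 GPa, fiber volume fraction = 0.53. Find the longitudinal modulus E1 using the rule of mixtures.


E1 = Ef*Vf + Em*(1-Vf) = 221*0.53 + 3*0.47 = 118.54 GPa

118.54 GPa


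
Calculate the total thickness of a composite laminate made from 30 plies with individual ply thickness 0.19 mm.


h = n * t_ply = 30 * 0.19 = 5.7 mm

5.7 mm


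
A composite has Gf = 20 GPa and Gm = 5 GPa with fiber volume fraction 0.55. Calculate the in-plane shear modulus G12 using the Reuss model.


1/G12 = Vf/Gf + (1-Vf)/Gm = 0.55/20 + 0.45/5
G12 = 8.51 GPa

8.51 GPa


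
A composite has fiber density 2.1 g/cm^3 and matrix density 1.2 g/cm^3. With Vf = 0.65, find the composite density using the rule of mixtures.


rho_c = rho_f*Vf + rho_m*(1-Vf) = 2.1*0.65 + 1.2*0.35 = 1.785 g/cm^3

1.785 g/cm^3


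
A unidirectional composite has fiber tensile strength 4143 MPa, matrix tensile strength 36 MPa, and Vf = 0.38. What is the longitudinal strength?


sigma_1 = sigma_f*Vf + sigma_m*(1-Vf) = 4143*0.38 + 36*0.62 = 1596.7 MPa

1596.7 MPa


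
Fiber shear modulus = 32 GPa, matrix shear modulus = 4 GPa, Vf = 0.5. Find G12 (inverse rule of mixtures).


1/G12 = Vf/Gf + (1-Vf)/Gm = 0.5/32 + 0.5/4
G12 = 7.11 GPa

7.11 GPa


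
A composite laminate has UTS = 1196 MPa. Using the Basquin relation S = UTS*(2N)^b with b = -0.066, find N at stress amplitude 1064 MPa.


N = 0.5 * (S/UTS)^(1/b) = 0.5 * (1064/1196)^(1/-0.066) = 2.9411 cycles

2.9411 cycles


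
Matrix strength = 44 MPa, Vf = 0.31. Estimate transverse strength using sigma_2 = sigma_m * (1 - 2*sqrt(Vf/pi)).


factor = 1 - 2*sqrt(0.31/pi) = 0.3717
sigma_2 = 44 * 0.3717 = 16.36 MPa

16.36 MPa


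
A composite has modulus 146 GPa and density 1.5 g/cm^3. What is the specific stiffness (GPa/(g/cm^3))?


Specific stiffness = E/rho = 146/1.5 = 97.3 GPa/(g/cm^3)

97.3 GPa/(g/cm^3)


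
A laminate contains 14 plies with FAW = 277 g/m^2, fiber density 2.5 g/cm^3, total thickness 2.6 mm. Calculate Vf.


Vf = n * FAW / (rho_f * h * 1000) = 14 * 277 / (2.5 * 2.6 * 1000) = 0.5966

0.5966


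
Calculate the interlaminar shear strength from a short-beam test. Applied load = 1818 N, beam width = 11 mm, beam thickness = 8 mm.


ILSS = 3F/(4bh) = 3*1818/(4*11*8) = 15.49 MPa

15.49 MPa


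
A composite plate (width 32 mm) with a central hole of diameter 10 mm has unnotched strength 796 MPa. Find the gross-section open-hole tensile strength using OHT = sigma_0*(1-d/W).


OHT = sigma_0*(1-d/W) = 796*(1-10/32) = 547.3 MPa

547.3 MPa


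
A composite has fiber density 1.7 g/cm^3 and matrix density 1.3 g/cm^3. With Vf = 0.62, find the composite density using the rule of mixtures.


rho_c = rho_f*Vf + rho_m*(1-Vf) = 1.7*0.62 + 1.3*0.38 = 1.548 g/cm^3

1.548 g/cm^3


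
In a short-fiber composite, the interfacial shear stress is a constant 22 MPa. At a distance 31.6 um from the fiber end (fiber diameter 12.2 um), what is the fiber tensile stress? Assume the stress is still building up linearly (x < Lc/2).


Force balance: sigma_f * (pi*d^2/4) = tau * (pi*d) * x  ->  sigma_f = 4 * tau * x / d
sigma_f = 4 * 22 * 31.6 / 12.2 = 227.9 MPa

227.9 MPa


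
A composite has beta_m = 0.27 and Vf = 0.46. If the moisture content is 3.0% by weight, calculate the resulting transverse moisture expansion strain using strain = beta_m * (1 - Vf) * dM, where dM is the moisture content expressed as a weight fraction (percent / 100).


dM = 3.0/100 = 0.03
strain = beta_m * (1-Vf) * dM = 0.27 * 0.54 * 0.03 = 0.004374

0.004374


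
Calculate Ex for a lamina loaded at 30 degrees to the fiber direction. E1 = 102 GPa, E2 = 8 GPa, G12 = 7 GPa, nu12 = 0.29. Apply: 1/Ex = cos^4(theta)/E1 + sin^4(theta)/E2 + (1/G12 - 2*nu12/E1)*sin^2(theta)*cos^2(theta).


cos^4(30) = 0.5625, sin^4(30) = 0.0625, sin^2(30)*cos^2(30) = 0.1875
1/G12 - 2*nu12/E1 = 1/7 - 2*0.29/102 = 0.137171 GPa^-1
1/Ex = 0.5625/102 + 0.0625/8 + 0.137171*0.1875 = 0.0390467 GPa^-1
Ex = 25.61 GPa

25.61 GPa


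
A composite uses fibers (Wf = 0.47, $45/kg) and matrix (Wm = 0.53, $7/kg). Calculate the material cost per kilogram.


Cost = cost_f*Wf + cost_m*Wm = 45*0.47 + 7*0.53 = $24.86/kg

$24.86/kg


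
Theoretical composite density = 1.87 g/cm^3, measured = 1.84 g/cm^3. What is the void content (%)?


Void% = (rho_theo - rho_actual)/rho_theo * 100 = (1.87 - 1.84)/1.87 * 100 = 1.6%

1.6%


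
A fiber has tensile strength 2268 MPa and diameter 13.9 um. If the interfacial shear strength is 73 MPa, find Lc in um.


Lc = sigma_f * d / (2 * tau_i) = 2268 * 13.9 / (2 * 73) = 215.9 um

215.9 um


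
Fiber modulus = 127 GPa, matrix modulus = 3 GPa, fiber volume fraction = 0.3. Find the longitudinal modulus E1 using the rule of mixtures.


E1 = Ef*Vf + Em*(1-Vf) = 127*0.3 + 3*0.7 = 40.2 GPa

40.2 GPa


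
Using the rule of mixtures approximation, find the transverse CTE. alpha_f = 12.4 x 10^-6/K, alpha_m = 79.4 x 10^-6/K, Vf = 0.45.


alpha_2 = alpha_f*Vf + alpha_m*(1-Vf) = 12.4*0.45 + 79.4*0.55 = 49.3 x 10^-6/K

49.3 x 10^-6/K


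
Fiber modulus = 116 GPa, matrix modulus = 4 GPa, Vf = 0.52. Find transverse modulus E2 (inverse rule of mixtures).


1/E2 = Vf/Ef + (1-Vf)/Em = 0.52/116 + 0.48/4
E2 = 8.03 GPa

8.03 GPa


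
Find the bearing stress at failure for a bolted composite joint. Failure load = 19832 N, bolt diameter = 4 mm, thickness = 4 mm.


sigma_br = F/(d*h) = 19832/(4*4) = 1239.5 MPa

1239.5 MPa


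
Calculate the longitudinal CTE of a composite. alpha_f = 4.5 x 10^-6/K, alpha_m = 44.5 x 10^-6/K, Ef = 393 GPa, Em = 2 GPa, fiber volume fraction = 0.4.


E1 = Ef*Vf + Em*(1-Vf) = 158.4
alpha_1 = (alpha_f*Ef*Vf + alpha_m*Em*(1-Vf))/E1 = 4.8 x 10^-6/K

4.8 x 10^-6/K


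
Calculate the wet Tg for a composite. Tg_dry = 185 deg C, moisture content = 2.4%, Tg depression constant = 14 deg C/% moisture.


Tg_wet = Tg_dry - k*moisture = 185 - 14*2.4 = 151.4 deg C

151.4 deg C


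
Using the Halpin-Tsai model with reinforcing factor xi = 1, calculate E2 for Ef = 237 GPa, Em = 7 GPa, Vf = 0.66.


eta = (Ef/Em - 1)/(Ef/Em + xi) = (33.8571 - 1)/(33.8571 + 1) = 0.9426
E2 = Em*(1+xi*eta*Vf)/(1-eta*Vf) = 30.05 GPa

30.05 GPa


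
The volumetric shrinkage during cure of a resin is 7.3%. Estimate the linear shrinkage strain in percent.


Linear shrinkage ≈ vol_shrink/3 = 7.3/3 = 2.433%

2.433%


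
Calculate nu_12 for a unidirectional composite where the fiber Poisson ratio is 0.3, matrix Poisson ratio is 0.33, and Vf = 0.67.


nu_12 = nu_f*Vf + nu_m*(1-Vf) = 0.3*0.67 + 0.33*0.33 = 0.3099

0.3099


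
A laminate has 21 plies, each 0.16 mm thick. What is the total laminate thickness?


h = n * t_ply = 21 * 0.16 = 3.36 mm

3.36 mm


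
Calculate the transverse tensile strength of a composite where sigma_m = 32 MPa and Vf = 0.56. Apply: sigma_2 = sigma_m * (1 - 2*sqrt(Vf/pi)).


factor = 1 - 2*sqrt(0.56/pi) = 0.1556
sigma_2 = 32 * 0.1556 = 4.98 MPa

4.98 MPa


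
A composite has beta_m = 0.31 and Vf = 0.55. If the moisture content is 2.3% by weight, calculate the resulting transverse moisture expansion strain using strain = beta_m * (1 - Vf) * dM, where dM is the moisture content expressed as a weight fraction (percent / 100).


dM = 2.3/100 = 0.023
strain = beta_m * (1-Vf) * dM = 0.31 * 0.45 * 0.023 = 0.0032085

0.0032085


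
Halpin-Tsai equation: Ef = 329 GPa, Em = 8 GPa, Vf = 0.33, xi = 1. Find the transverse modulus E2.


eta = (Ef/Em - 1)/(Ef/Em + xi) = (41.125 - 1)/(41.125 + 1) = 0.9525
E2 = Em*(1+xi*eta*Vf)/(1-eta*Vf) = 15.33 GPa

15.33 GPa


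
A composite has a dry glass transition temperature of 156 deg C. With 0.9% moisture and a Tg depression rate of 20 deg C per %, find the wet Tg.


Tg_wet = Tg_dry - k*moisture = 156 - 20*0.9 = 138.0 deg C

138.0 deg C


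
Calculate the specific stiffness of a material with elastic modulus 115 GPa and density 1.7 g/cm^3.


Specific stiffness = E/rho = 115/1.7 = 67.6 GPa/(g/cm^3)

67.6 GPa/(g/cm^3)


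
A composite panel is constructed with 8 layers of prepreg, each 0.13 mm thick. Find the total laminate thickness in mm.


h = n * t_ply = 8 * 0.13 = 1.04 mm

1.04 mm


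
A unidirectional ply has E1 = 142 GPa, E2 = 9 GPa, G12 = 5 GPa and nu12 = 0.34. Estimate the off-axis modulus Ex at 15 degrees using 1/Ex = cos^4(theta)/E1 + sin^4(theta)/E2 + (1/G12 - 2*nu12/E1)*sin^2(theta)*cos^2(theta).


cos^4(15) = 0.870513, sin^4(15) = 0.004487, sin^2(15)*cos^2(15) = 0.0625
1/G12 - 2*nu12/E1 = 1/5 - 2*0.34/142 = 0.195211 GPa^-1
1/Ex = 0.870513/142 + 0.004487/9 + 0.195211*0.0625 = 0.0188297 GPa^-1
Ex = 53.11 GPa

53.11 GPa


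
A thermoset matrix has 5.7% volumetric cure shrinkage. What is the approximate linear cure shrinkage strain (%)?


Linear shrinkage ≈ vol_shrink/3 = 5.7/3 = 1.9%

1.9%


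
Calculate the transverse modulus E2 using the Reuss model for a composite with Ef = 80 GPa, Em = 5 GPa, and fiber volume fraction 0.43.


1/E2 = Vf/Ef + (1-Vf)/Em = 0.43/80 + 0.57/5
E2 = 8.38 GPa

8.38 GPa


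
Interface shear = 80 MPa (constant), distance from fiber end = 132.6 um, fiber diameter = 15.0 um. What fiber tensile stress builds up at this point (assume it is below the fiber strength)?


Force balance: sigma_f * (pi*d^2/4) = tau * (pi*d) * x  ->  sigma_f = 4 * tau * x / d
sigma_f = 4 * 80 * 132.6 / 15.0 = 2828.8 MPa

2828.8 MPa


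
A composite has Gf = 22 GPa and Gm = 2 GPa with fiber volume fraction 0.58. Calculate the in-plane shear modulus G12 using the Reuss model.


1/G12 = Vf/Gf + (1-Vf)/Gm = 0.58/22 + 0.42/2
G12 = 4.23 GPa

4.23 GPa


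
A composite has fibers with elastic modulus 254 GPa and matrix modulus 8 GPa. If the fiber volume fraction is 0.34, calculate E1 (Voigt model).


E1 = Ef*Vf + Em*(1-Vf) = 254*0.34 + 8*0.66 = 91.64 GPa

91.64 GPa


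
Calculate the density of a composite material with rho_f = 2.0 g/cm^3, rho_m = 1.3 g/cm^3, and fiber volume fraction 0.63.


rho_c = rho_f*Vf + rho_m*(1-Vf) = 2.0*0.63 + 1.3*0.37 = 1.741 g/cm^3

1.741 g/cm^3


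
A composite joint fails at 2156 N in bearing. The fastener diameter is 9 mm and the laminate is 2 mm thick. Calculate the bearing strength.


sigma_br = F/(d*h) = 2156/(9*2) = 119.8 MPa

119.8 MPa


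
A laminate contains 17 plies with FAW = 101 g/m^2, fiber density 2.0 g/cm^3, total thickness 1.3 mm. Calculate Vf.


Vf = n * FAW / (rho_f * h * 1000) = 17 * 101 / (2.0 * 1.3 * 1000) = 0.6604

0.6604


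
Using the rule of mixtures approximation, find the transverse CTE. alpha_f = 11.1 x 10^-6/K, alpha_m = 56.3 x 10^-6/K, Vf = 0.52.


alpha_2 = alpha_f*Vf + alpha_m*(1-Vf) = 11.1*0.52 + 56.3*0.48 = 32.8 x 10^-6/K

32.8 x 10^-6/K


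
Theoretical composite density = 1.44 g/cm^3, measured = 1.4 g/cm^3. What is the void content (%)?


Void% = (rho_theo - rho_actual)/rho_theo * 100 = (1.44 - 1.4)/1.44 * 100 = 2.78%

2.78%


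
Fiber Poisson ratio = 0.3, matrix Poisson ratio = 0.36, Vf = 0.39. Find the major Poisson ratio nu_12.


nu_12 = nu_f*Vf + nu_m*(1-Vf) = 0.3*0.39 + 0.36*0.61 = 0.3366

0.3366


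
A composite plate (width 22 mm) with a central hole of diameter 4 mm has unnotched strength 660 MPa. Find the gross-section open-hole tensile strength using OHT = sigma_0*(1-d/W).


OHT = sigma_0*(1-d/W) = 660*(1-4/22) = 540.0 MPa

540.0 MPa


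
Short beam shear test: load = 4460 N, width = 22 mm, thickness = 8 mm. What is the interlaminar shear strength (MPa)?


ILSS = 3F/(4bh) = 3*4460/(4*22*8) = 19.01 MPa

19.01 MPa


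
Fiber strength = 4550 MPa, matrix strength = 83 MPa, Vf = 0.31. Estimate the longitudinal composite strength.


sigma_1 = sigma_f*Vf + sigma_m*(1-Vf) = 4550*0.31 + 83*0.69 = 1467.8 MPa

1467.8 MPa


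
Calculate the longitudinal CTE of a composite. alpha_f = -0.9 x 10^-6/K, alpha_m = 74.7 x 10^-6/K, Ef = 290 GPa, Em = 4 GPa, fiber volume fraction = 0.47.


E1 = Ef*Vf + Em*(1-Vf) = 138.42
alpha_1 = (alpha_f*Ef*Vf + alpha_m*Em*(1-Vf))/E1 = 0.26 x 10^-6/K

0.26 x 10^-6/K


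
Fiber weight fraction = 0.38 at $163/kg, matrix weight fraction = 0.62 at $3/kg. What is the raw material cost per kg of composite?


Cost = cost_f*Wf + cost_m*Wm = 163*0.38 + 3*0.62 = $63.8/kg

$63.8/kg


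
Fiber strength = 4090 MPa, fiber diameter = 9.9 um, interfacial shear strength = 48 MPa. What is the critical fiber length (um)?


Lc = sigma_f * d / (2 * tau_i) = 4090 * 9.9 / (2 * 48) = 421.8 um

421.8 um


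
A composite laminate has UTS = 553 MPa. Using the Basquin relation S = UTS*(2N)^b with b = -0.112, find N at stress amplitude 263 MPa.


N = 0.5 * (S/UTS)^(1/b) = 0.5 * (263/553)^(1/-0.112) = 380.9250 cycles

380.9250 cycles


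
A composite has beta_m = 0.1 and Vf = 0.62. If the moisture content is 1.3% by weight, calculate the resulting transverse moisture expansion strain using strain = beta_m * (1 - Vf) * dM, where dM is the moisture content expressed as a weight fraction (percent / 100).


dM = 1.3/100 = 0.013
strain = beta_m * (1-Vf) * dM = 0.1 * 0.38 * 0.013 = 0.000494

0.000494


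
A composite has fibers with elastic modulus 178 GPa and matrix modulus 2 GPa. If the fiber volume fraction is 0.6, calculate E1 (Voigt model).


E1 = Ef*Vf + Em*(1-Vf) = 178*0.6 + 2*0.4 = 107.6 GPa

107.6 GPa


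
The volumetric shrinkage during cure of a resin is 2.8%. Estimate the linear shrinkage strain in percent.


Linear shrinkage ≈ vol_shrink/3 = 2.8/3 = 0.933%

0.933%


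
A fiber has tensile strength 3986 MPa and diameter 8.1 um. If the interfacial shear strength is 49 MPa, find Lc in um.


Lc = sigma_f * d / (2 * tau_i) = 3986 * 8.1 / (2 * 49) = 329.5 um

329.5 um


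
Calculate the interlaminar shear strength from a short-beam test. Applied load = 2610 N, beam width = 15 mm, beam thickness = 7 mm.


ILSS = 3F/(4bh) = 3*2610/(4*15*7) = 18.64 MPa

18.64 MPa


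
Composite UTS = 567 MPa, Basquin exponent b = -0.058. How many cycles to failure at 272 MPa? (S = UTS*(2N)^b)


N = 0.5 * (S/UTS)^(1/b) = 0.5 * (272/567)^(1/-0.058) = 158202.7592 cycles

158202.7592 cycles


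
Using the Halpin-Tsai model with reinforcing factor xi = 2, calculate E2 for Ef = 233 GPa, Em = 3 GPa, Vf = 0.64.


eta = (Ef/Em - 1)/(Ef/Em + xi) = (77.6667 - 1)/(77.6667 + 2) = 0.9623
E2 = Em*(1+xi*eta*Vf)/(1-eta*Vf) = 17.43 GPa

17.43 GPa


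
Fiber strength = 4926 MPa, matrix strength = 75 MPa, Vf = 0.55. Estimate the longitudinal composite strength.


sigma_1 = sigma_f*Vf + sigma_m*(1-Vf) = 4926*0.55 + 75*0.45 = 2743.1 MPa

2743.1 MPa


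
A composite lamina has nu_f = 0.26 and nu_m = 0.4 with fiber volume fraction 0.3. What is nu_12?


nu_12 = nu_f*Vf + nu_m*(1-Vf) = 0.26*0.3 + 0.4*0.7 = 0.358

0.358


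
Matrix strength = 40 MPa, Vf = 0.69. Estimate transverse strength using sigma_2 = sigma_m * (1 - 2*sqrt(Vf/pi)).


factor = 1 - 2*sqrt(0.69/pi) = 0.0627
sigma_2 = 40 * 0.0627 = 2.51 MPa

2.51 MPa


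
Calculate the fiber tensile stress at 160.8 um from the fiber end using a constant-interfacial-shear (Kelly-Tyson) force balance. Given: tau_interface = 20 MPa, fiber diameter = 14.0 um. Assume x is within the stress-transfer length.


Force balance: sigma_f * (pi*d^2/4) = tau * (pi*d) * x  ->  sigma_f = 4 * tau * x / d
sigma_f = 4 * 20 * 160.8 / 14.0 = 918.9 MPa

918.9 MPa


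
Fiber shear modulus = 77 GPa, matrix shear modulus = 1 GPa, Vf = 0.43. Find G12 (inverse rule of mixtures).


1/G12 = Vf/Gf + (1-Vf)/Gm = 0.43/77 + 0.57/1
G12 = 1.74 GPa

1.74 GPa


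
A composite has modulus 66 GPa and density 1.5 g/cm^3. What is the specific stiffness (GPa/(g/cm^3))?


Specific stiffness = E/rho = 66/1.5 = 44.0 GPa/(g/cm^3)

44.0 GPa/(g/cm^3)


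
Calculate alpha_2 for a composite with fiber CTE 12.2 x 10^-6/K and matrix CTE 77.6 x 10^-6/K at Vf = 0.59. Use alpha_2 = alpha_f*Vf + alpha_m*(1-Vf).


alpha_2 = alpha_f*Vf + alpha_m*(1-Vf) = 12.2*0.59 + 77.6*0.41 = 39.0 x 10^-6/K

39.0 x 10^-6/K


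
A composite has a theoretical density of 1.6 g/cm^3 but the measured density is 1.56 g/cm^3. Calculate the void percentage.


Void% = (rho_theo - rho_actual)/rho_theo * 100 = (1.6 - 1.56)/1.6 * 100 = 2.5%

2.5%


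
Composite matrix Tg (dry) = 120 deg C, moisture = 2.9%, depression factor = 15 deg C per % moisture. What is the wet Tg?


Tg_wet = Tg_dry - k*moisture = 120 - 15*2.9 = 76.5 deg C

76.5 deg C


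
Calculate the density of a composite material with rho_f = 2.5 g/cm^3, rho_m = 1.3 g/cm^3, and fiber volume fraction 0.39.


rho_c = rho_f*Vf + rho_m*(1-Vf) = 2.5*0.39 + 1.3*0.61 = 1.768 g/cm^3

1.768 g/cm^3


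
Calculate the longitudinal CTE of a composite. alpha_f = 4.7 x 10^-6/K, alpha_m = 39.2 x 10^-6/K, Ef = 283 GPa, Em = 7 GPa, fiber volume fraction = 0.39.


E1 = Ef*Vf + Em*(1-Vf) = 114.64
alpha_1 = (alpha_f*Ef*Vf + alpha_m*Em*(1-Vf))/E1 = 5.99 x 10^-6/K

5.99 x 10^-6/K


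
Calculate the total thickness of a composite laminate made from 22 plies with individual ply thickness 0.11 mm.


h = n * t_ply = 22 * 0.11 = 2.42 mm

2.42 mm


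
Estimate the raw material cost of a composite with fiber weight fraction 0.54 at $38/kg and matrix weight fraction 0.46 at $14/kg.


Cost = cost_f*Wf + cost_m*Wm = 38*0.54 + 14*0.46 = $26.96/kg

$26.96/kg


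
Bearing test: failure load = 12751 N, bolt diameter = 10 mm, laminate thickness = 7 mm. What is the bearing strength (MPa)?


sigma_br = F/(d*h) = 12751/(10*7) = 182.2 MPa

182.2 MPa


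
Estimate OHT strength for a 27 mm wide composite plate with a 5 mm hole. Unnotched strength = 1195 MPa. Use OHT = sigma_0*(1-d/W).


OHT = sigma_0*(1-d/W) = 1195*(1-5/27) = 973.7 MPa

973.7 MPa


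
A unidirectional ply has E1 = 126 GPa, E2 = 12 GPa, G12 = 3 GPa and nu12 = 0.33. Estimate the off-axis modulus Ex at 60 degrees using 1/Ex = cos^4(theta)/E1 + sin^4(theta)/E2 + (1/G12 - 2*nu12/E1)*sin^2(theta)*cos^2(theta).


cos^4(60) = 0.0625, sin^4(60) = 0.5625, sin^2(60)*cos^2(60) = 0.1875
1/G12 - 2*nu12/E1 = 1/3 - 2*0.33/126 = 0.328095 GPa^-1
1/Ex = 0.0625/126 + 0.5625/12 + 0.328095*0.1875 = 0.1088889 GPa^-1
Ex = 9.18 GPa

9.18 GPa


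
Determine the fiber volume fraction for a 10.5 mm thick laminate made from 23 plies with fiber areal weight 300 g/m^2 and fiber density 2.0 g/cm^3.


Vf = n * FAW / (rho_f * h * 1000) = 23 * 300 / (2.0 * 10.5 * 1000) = 0.3286

0.3286


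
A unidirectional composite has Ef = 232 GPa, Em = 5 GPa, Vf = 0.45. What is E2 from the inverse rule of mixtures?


1/E2 = Vf/Ef + (1-Vf)/Em = 0.45/232 + 0.55/5
E2 = 8.93 GPa

8.93 GPa


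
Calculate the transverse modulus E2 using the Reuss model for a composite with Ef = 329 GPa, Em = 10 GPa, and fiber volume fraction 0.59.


1/E2 = Vf/Ef + (1-Vf)/Em = 0.59/329 + 0.41/10
E2 = 23.37 GPa

23.37 GPa


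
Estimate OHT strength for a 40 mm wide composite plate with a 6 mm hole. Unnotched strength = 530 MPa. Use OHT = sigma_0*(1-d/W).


OHT = sigma_0*(1-d/W) = 530*(1-6/40) = 450.5 MPa

450.5 MPa


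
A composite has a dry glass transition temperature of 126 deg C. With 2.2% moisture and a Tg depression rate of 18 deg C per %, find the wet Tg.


Tg_wet = Tg_dry - k*moisture = 126 - 18*2.2 = 86.4 deg C

86.4 deg C


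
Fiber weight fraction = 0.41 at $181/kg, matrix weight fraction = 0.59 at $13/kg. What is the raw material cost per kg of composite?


Cost = cost_f*Wf + cost_m*Wm = 181*0.41 + 13*0.59 = $81.88/kg

$81.88/kg


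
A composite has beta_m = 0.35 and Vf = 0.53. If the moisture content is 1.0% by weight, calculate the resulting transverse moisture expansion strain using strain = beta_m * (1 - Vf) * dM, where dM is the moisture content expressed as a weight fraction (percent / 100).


dM = 1.0/100 = 0.01
strain = beta_m * (1-Vf) * dM = 0.35 * 0.47 * 0.01 = 0.001645

0.001645


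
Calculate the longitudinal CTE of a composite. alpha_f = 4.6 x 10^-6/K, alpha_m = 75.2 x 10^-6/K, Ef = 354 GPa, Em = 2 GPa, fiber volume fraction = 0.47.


E1 = Ef*Vf + Em*(1-Vf) = 167.44
alpha_1 = (alpha_f*Ef*Vf + alpha_m*Em*(1-Vf))/E1 = 5.05 x 10^-6/K

5.05 x 10^-6/K


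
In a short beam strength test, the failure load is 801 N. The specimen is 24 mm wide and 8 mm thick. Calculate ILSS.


ILSS = 3F/(4bh) = 3*801/(4*24*8) = 3.13 MPa

3.13 MPa


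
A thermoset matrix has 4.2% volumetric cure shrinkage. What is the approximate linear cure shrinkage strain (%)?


Linear shrinkage ≈ vol_shrink/3 = 4.2/3 = 1.4%

1.4%


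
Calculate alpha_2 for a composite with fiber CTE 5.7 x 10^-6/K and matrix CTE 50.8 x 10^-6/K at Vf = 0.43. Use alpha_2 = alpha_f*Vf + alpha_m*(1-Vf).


alpha_2 = alpha_f*Vf + alpha_m*(1-Vf) = 5.7*0.43 + 50.8*0.57 = 31.4 x 10^-6/K

31.4 x 10^-6/K


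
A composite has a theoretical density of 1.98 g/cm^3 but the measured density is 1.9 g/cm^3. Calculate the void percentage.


Void% = (rho_theo - rho_actual)/rho_theo * 100 = (1.98 - 1.9)/1.98 * 100 = 4.04%

4.04%


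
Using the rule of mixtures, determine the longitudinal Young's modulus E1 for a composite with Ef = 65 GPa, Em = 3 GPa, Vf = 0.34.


E1 = Ef*Vf + Em*(1-Vf) = 65*0.34 + 3*0.66 = 24.08 GPa

24.08 GPa


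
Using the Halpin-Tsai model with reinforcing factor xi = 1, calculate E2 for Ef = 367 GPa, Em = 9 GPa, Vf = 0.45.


eta = (Ef/Em - 1)/(Ef/Em + xi) = (40.7778 - 1)/(40.7778 + 1) = 0.9521
E2 = Em*(1+xi*eta*Vf)/(1-eta*Vf) = 22.49 GPa

22.49 GPa


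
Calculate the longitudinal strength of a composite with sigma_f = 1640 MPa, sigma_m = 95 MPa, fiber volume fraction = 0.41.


sigma_1 = sigma_f*Vf + sigma_m*(1-Vf) = 1640*0.41 + 95*0.59 = 728.5 MPa

728.5 MPa


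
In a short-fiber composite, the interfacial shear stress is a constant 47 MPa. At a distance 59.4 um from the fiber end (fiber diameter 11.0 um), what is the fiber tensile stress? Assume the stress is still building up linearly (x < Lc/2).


Force balance: sigma_f * (pi*d^2/4) = tau * (pi*d) * x  ->  sigma_f = 4 * tau * x / d
sigma_f = 4 * 47 * 59.4 / 11.0 = 1015.2 MPa

1015.2 MPa


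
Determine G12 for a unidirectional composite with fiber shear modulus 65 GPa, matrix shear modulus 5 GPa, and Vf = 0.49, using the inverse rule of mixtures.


1/G12 = Vf/Gf + (1-Vf)/Gm = 0.49/65 + 0.51/5
G12 = 9.13 GPa

9.13 GPa


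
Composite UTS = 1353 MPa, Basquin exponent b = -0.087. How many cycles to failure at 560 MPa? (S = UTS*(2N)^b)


N = 0.5 * (S/UTS)^(1/b) = 0.5 * (560/1353)^(1/-0.087) = 12662.8241 cycles

12662.8241 cycles


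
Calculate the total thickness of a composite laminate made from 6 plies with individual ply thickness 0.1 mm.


h = n * t_ply = 6 * 0.1 = 0.6 mm

0.6 mm


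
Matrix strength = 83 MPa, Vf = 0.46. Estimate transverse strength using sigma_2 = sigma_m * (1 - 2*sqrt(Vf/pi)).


factor = 1 - 2*sqrt(0.46/pi) = 0.2347
sigma_2 = 83 * 0.2347 = 19.48 MPa

19.48 MPa
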